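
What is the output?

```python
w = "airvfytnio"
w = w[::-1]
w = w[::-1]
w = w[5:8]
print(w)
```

reverse → 'ointyfvria'
reverse → 'airvfytnio'
slice [5:8] → 'ytn'

ytn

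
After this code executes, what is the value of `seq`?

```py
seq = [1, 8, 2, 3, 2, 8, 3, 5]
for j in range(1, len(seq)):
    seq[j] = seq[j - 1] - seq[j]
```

[1, -7, -9, -12, -14, -22, -25, -30]

j=1: seq[1] = 1-8 = -7 → [1, -7, 2, 3, 2, 8, 3, 5]
j=2: seq[2] = (-7)-2 = -9 → [1, -7, -9, 3, 2, 8, 3, 5]
j=3: seq[3] = (-9)-3 = -12 → [1, -7, -9, -12, 2, 8, 3, 5]
j=4: seq[4] = (-12)-2 = -14 → [1, -7, -9, -12, -14, 8, 3, 5]
j=5: seq[5] = (-14)-8 = -22 → [1, -7, -9, -12, -14, -22, 3, 5]
j=6: seq[6] = (-22)-3 = -25 → [1, -7, -9, -12, -14, -22, -25, 5]
j=7: seq[7] = (-25)-5 = -30 → [1, -7, -9, -12, -14, -22, -25, -30]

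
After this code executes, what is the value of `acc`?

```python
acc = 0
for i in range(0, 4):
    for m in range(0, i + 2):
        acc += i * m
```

45

i=0,m=0: acc = 0+0 = 0
i=0,m=1: acc = 0+0 = 0
i=1,m=0: acc = 0+0 = 0
i=1,m=1: acc = 0+1 = 1
i=1,m=2: acc = 1+2 = 3
i=2,m=0: acc = 3+0 = 3
i=2,m=1: acc = 3+2 = 5
i=2,m=2: acc = 5+4 = 9
i=2,m=3: acc = 9+6 = 15
i=3,m=0: acc = 15+0 = 15
i=3,m=1: acc = 15+3 = 18
i=3,m=2: acc = 18+6 = 24
i=3,m=3: acc = 24+9 = 33
i=3,m=4: acc = 33+12 = 45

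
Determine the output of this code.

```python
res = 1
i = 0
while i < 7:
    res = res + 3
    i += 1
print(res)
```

22

i=0: res = 1+3 = 4
i=1: res = 4+3 = 7
i=2: res = 7+3 = 10
i=3: res = 10+3 = 13
i=4: res = 13+3 = 16
i=5: res = 16+3 = 19
i=6: res = 19+3 = 22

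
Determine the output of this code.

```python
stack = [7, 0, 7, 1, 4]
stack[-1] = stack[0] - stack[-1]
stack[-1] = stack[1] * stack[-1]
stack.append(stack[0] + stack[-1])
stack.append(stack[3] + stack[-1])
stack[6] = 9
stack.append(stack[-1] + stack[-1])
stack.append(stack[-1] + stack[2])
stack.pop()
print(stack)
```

stack[-1] = stack[0]-stack[-1] = 7-4 = 3 → [7, 0, 7, 1, 3]
stack[-1] = stack[1]*stack[-1] = 0*3 = 0 → [7, 0, 7, 1, 0]
append stack[0]+stack[-1] = 7+0 = 7 → [7, 0, 7, 1, 0, 7]
append stack[3]+stack[-1] = 1+7 = 8 → [7, 0, 7, 1, 0, 7, 8]
stack[6] = 9 → [7, 0, 7, 1, 0, 7, 9]
append stack[-1]+stack[-1] = 9+9 = 18 → [7, 0, 7, 1, 0, 7, 9, 18]
append stack[-1]+stack[2] = 18+7 = 25 → [7, 0, 7, 1, 0, 7, 9, 18, 25]
pop() removes 25 → [7, 0, 7, 1, 0, 7, 9, 18]

[7, 0, 7, 1, 0, 7, 9, 18]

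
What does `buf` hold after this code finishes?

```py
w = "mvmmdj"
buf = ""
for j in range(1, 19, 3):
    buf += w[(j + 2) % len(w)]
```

'mmmmmm'

j=1: add w[3]='m' → 'm'
j=4: add w[0]='m' → 'mm'
j=7: add w[3]='m' → 'mmm'
j=10: add w[0]='m' → 'mmmm'
j=13: add w[3]='m' → 'mmmmm'
j=16: add w[0]='m' → 'mmmmmm'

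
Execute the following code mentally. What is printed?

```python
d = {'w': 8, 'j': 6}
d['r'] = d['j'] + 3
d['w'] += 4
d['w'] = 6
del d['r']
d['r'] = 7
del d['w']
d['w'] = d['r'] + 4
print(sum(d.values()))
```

d['r'] = d['j']+3 = 9 → {'w': 8, 'j': 6, 'r': 9}
d['w'] = 8+4 = 12 → {'w': 12, 'j': 6, 'r': 9}
d['w'] = 6 → {'w': 6, 'j': 6, 'r': 9}
del 'r' → {'w': 6, 'j': 6}
d['r'] = 7 → {'w': 6, 'j': 6, 'r': 7}
del 'w' → {'j': 6, 'r': 7}
d['w'] = d['r']+4 = 11 → {'j': 6, 'r': 7, 'w': 11}
sum of values = 24

24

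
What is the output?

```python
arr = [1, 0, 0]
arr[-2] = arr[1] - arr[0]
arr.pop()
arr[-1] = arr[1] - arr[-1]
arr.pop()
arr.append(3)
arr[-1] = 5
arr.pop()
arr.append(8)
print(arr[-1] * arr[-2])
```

arr[-2] = arr[1]-arr[0] = 0-1 = -1 → [1, -1, 0]
pop() removes 0 → [1, -1]
arr[-1] = arr[1]-arr[-1] = (-1)-(-1) = 0 → [1, 0]
pop() removes 0 → [1]
append 3 → [1, 3]
arr[-1] = 5 → [1, 5]
pop() removes 5 → [1]
append 8 → [1, 8]
arr[-1]*arr[-2] = 8*1 = 8

8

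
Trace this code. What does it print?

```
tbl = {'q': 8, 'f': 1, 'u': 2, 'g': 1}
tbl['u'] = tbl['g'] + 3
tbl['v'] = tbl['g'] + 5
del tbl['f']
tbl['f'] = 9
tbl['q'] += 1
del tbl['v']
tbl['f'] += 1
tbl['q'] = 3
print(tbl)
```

tbl['u'] = tbl['g']+3 = 4 → {'q': 8, 'f': 1, 'u': 4, 'g': 1}
tbl['v'] = tbl['g']+5 = 6 → {'q': 8, 'f': 1, 'u': 4, 'g': 1, 'v': 6}
del 'f' → {'q': 8, 'u': 4, 'g': 1, 'v': 6}
tbl['f'] = 9 → {'q': 8, 'u': 4, 'g': 1, 'v': 6, 'f': 9}
tbl['q'] = 8+1 = 9 → {'q': 9, 'u': 4, 'g': 1, 'v': 6, 'f': 9}
del 'v' → {'q': 9, 'u': 4, 'g': 1, 'f': 9}
tbl['f'] = 9+1 = 10 → {'q': 9, 'u': 4, 'g': 1, 'f': 10}
tbl['q'] = 3 → {'q': 3, 'u': 4, 'g': 1, 'f': 10}

{'q': 3, 'u': 4, 'g': 1, 'f': 10}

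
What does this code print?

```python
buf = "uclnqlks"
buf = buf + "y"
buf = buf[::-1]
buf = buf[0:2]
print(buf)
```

ys

+ 'y' → 'uclnqlksy'
reverse → 'ysklqnlcu'
slice [0:2] → 'ys'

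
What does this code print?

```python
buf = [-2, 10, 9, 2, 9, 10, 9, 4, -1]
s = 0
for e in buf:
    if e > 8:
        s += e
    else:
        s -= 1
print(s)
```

e=-2: not >8, s = 0-1 = -1
e=10: >8, s = (-1)+10 = 9
e=9: >8, s = 9+9 = 18
e=2: not >8, s = 18-1 = 17
e=9: >8, s = 17+9 = 26
e=10: >8, s = 26+10 = 36
e=9: >8, s = 36+9 = 45
e=4: not >8, s = 45-1 = 44
e=-1: not >8, s = 44-1 = 43

43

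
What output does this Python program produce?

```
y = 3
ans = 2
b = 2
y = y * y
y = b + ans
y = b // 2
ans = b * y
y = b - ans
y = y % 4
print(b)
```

y = 3*3 = 9
y = 2+2 = 4
y = 2//2 = 1
ans = 2*1 = 2
y = 2-2 = 0
y = 0%4 = 0

2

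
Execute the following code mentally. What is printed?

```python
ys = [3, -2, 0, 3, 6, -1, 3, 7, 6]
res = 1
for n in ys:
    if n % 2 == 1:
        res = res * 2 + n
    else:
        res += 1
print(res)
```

n=3: odd, res = 1*2+3 = 5
n=-2: not odd, res = 5+1 = 6
n=0: not odd, res = 6+1 = 7
n=3: odd, res = 7*2+3 = 17
n=6: not odd, res = 17+1 = 18
n=-1: odd, res = 18*2+(-1) = 35
n=3: odd, res = 35*2+3 = 73
n=7: odd, res = 73*2+7 = 153
n=6: not odd, res = 153+1 = 154

154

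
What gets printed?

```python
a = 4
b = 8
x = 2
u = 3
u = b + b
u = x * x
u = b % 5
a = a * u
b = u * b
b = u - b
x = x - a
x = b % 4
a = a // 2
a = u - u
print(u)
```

3

u = 8+8 = 16
u = 2*2 = 4
u = 8%5 = 3
a = 4*3 = 12
b = 3*8 = 24
b = 3-24 = -21
x = 2-12 = -10
x = (-21)%4 = 3
a = 12//2 = 6
a = 3-3 = 0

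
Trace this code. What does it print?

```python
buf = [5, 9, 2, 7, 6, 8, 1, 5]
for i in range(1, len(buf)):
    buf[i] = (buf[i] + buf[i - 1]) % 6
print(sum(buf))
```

25

i=1: buf[1] = (9+5)%6 = 2 → [5, 2, 2, 7, 6, 8, 1, 5]
i=2: buf[2] = (2+2)%6 = 4 → [5, 2, 4, 7, 6, 8, 1, 5]
i=3: buf[3] = (7+4)%6 = 5 → [5, 2, 4, 5, 6, 8, 1, 5]
i=4: buf[4] = (6+5)%6 = 5 → [5, 2, 4, 5, 5, 8, 1, 5]
i=5: buf[5] = (8+5)%6 = 1 → [5, 2, 4, 5, 5, 1, 1, 5]
i=6: buf[6] = (1+1)%6 = 2 → [5, 2, 4, 5, 5, 1, 2, 5]
i=7: buf[7] = (5+2)%6 = 1 → [5, 2, 4, 5, 5, 1, 2, 1]
sum = 25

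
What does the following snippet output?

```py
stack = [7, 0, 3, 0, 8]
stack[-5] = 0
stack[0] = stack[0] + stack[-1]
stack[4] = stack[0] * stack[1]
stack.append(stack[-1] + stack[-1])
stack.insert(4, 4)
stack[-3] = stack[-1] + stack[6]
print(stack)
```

[8, 0, 3, 0, 0, 0, 0]

stack[-5] = 0 → [0, 0, 3, 0, 8]
stack[0] = stack[0]+stack[-1] = 0+8 = 8 → [8, 0, 3, 0, 8]
stack[4] = stack[0]*stack[1] = 8*0 = 0 → [8, 0, 3, 0, 0]
append stack[-1]+stack[-1] = 0+0 = 0 → [8, 0, 3, 0, 0, 0]
insert 4 at 4 → [8, 0, 3, 0, 4, 0, 0]
stack[-3] = stack[-1]+stack[6] = 0+0 = 0 → [8, 0, 3, 0, 0, 0, 0]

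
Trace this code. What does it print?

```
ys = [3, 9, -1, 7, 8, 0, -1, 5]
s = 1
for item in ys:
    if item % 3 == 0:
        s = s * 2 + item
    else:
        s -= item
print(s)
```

item=3: %3==0, s = 1*2+3 = 5
item=9: %3==0, s = 5*2+9 = 19
item=-1: not %3==0, s = 19-(-1) = 20
item=7: not %3==0, s = 20-7 = 13
item=8: not %3==0, s = 13-8 = 5
item=0: %3==0, s = 5*2+0 = 10
item=-1: not %3==0, s = 10-(-1) = 11
item=5: not %3==0, s = 11-5 = 6

6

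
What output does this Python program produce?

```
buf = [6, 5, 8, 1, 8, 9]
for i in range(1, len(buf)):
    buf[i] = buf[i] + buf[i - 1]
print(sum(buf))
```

i=1: buf[1] = 5+6 = 11 → [6, 11, 8, 1, 8, 9]
i=2: buf[2] = 8+11 = 19 → [6, 11, 19, 1, 8, 9]
i=3: buf[3] = 1+19 = 20 → [6, 11, 19, 20, 8, 9]
i=4: buf[4] = 8+20 = 28 → [6, 11, 19, 20, 28, 9]
i=5: buf[5] = 9+28 = 37 → [6, 11, 19, 20, 28, 37]
sum = 121

121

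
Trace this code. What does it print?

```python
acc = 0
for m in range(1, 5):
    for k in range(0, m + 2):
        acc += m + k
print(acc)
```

84

m=1,k=0: acc = 0+1 = 1
m=1,k=1: acc = 1+2 = 3
m=1,k=2: acc = 3+3 = 6
m=2,k=0: acc = 6+2 = 8
m=2,k=1: acc = 8+3 = 11
m=2,k=2: acc = 11+4 = 15
m=2,k=3: acc = 15+5 = 20
m=3,k=0: acc = 20+3 = 23
m=3,k=1: acc = 23+4 = 27
m=3,k=2: acc = 27+5 = 32
m=3,k=3: acc = 32+6 = 38
m=3,k=4: acc = 38+7 = 45
m=4,k=0: acc = 45+4 = 49
m=4,k=1: acc = 49+5 = 54
m=4,k=2: acc = 54+6 = 60
m=4,k=3: acc = 60+7 = 67
m=4,k=4: acc = 67+8 = 75
m=4,k=5: acc = 75+9 = 84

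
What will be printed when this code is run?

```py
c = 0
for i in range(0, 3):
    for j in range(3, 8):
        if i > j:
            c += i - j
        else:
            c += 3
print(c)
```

45

i=0,j=3: not 0>3, c = 0+3 = 3
i=0,j=4: not 0>4, c = 3+3 = 6
i=0,j=5: not 0>5, c = 6+3 = 9
i=0,j=6: not 0>6, c = 9+3 = 12
i=0,j=7: not 0>7, c = 12+3 = 15
i=1,j=3: not 1>3, c = 15+3 = 18
i=1,j=4: not 1>4, c = 18+3 = 21
i=1,j=5: not 1>5, c = 21+3 = 24
i=1,j=6: not 1>6, c = 24+3 = 27
i=1,j=7: not 1>7, c = 27+3 = 30
i=2,j=3: not 2>3, c = 30+3 = 33
i=2,j=4: not 2>4, c = 33+3 = 36
i=2,j=5: not 2>5, c = 36+3 = 39
i=2,j=6: not 2>6, c = 39+3 = 42
i=2,j=7: not 2>7, c = 42+3 = 45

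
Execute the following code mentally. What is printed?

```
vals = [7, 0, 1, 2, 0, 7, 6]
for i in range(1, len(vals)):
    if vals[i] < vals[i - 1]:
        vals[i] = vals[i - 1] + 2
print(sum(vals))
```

i=1: 0<7, vals[1] = 7+2 = 9 → [7, 9, 1, 2, 0, 7, 6]
i=2: 1<9, vals[2] = 9+2 = 11 → [7, 9, 11, 2, 0, 7, 6]
i=3: 2<11, vals[3] = 11+2 = 13 → [7, 9, 11, 13, 0, 7, 6]
i=4: 0<13, vals[4] = 13+2 = 15 → [7, 9, 11, 13, 15, 7, 6]
i=5: 7<15, vals[5] = 15+2 = 17 → [7, 9, 11, 13, 15, 17, 6]
i=6: 6<17, vals[6] = 17+2 = 19 → [7, 9, 11, 13, 15, 17, 19]
sum = 91

91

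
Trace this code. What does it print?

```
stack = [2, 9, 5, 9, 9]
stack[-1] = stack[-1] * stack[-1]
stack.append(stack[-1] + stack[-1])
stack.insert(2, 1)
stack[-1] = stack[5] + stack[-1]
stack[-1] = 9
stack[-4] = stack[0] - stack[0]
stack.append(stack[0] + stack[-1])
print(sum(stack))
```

122

stack[-1] = stack[-1]*stack[-1] = 9*9 = 81 → [2, 9, 5, 9, 81]
append stack[-1]+stack[-1] = 81+81 = 162 → [2, 9, 5, 9, 81, 162]
insert 1 at 2 → [2, 9, 1, 5, 9, 81, 162]
stack[-1] = stack[5]+stack[-1] = 81+162 = 243 → [2, 9, 1, 5, 9, 81, 243]
stack[-1] = 9 → [2, 9, 1, 5, 9, 81, 9]
stack[-4] = stack[0]-stack[0] = 2-2 = 0 → [2, 9, 1, 0, 9, 81, 9]
append stack[0]+stack[-1] = 2+9 = 11 → [2, 9, 1, 0, 9, 81, 9, 11]
sum = 122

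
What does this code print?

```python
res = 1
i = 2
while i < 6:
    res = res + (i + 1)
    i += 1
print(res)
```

i=2: res = 1+3 = 4
i=3: res = 4+4 = 8
i=4: res = 8+5 = 13
i=5: res = 13+6 = 19

19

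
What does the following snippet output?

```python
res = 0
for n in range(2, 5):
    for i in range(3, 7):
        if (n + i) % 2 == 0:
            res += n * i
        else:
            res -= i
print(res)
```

n=2,i=3: odd sum, res = 0-3 = -3
n=2,i=4: even sum, res = (-3)+8 = 5
n=2,i=5: odd sum, res = 5-5 = 0
n=2,i=6: even sum, res = 0+12 = 12
n=3,i=3: even sum, res = 12+9 = 21
n=3,i=4: odd sum, res = 21-4 = 17
n=3,i=5: even sum, res = 17+15 = 32
n=3,i=6: odd sum, res = 32-6 = 26
n=4,i=3: odd sum, res = 26-3 = 23
n=4,i=4: even sum, res = 23+16 = 39
n=4,i=5: odd sum, res = 39-5 = 34
n=4,i=6: even sum, res = 34+24 = 58

58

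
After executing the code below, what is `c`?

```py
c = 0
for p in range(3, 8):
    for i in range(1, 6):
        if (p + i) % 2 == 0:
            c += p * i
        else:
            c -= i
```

p=3,i=1: even sum, c = 0+3 = 3
p=3,i=2: odd sum, c = 3-2 = 1
p=3,i=3: even sum, c = 1+9 = 10
p=3,i=4: odd sum, c = 10-4 = 6
p=3,i=5: even sum, c = 6+15 = 21
p=4,i=1: odd sum, c = 21-1 = 20
p=4,i=2: even sum, c = 20+8 = 28
p=4,i=3: odd sum, c = 28-3 = 25
p=4,i=4: even sum, c = 25+16 = 41
p=4,i=5: odd sum, c = 41-5 = 36
p=5,i=1: even sum, c = 36+5 = 41
p=5,i=2: odd sum, c = 41-2 = 39
p=5,i=3: even sum, c = 39+15 = 54
p=5,i=4: odd sum, c = 54-4 = 50
p=5,i=5: even sum, c = 50+25 = 75
p=6,i=1: odd sum, c = 75-1 = 74
p=6,i=2: even sum, c = 74+12 = 86
p=6,i=3: odd sum, c = 86-3 = 83
p=6,i=4: even sum, c = 83+24 = 107
p=6,i=5: odd sum, c = 107-5 = 102
p=7,i=1: even sum, c = 102+7 = 109
p=7,i=2: odd sum, c = 109-2 = 107
p=7,i=3: even sum, c = 107+21 = 128
p=7,i=4: odd sum, c = 128-4 = 124
p=7,i=5: even sum, c = 124+35 = 159

159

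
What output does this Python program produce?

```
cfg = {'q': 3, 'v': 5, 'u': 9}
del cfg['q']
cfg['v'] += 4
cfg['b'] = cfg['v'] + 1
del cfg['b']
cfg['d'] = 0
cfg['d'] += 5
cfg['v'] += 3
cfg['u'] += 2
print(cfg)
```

{'v': 12, 'u': 11, 'd': 5}

del 'q' → {'v': 5, 'u': 9}
cfg['v'] = 5+4 = 9 → {'v': 9, 'u': 9}
cfg['b'] = cfg['v']+1 = 10 → {'v': 9, 'u': 9, 'b': 10}
del 'b' → {'v': 9, 'u': 9}
cfg['d'] = 0 → {'v': 9, 'u': 9, 'd': 0}
cfg['d'] = 0+5 = 5 → {'v': 9, 'u': 9, 'd': 5}
cfg['v'] = 9+3 = 12 → {'v': 12, 'u': 9, 'd': 5}
cfg['u'] = 9+2 = 11 → {'v': 12, 'u': 11, 'd': 5}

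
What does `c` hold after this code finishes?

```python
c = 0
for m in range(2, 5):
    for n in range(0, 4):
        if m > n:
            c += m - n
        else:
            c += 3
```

28

m=2,n=0: 2>0, c = 0+2 = 2
m=2,n=1: 2>1, c = 2+1 = 3
m=2,n=2: not 2>2, c = 3+3 = 6
m=2,n=3: not 2>3, c = 6+3 = 9
m=3,n=0: 3>0, c = 9+3 = 12
m=3,n=1: 3>1, c = 12+2 = 14
m=3,n=2: 3>2, c = 14+1 = 15
m=3,n=3: not 3>3, c = 15+3 = 18
m=4,n=0: 4>0, c = 18+4 = 22
m=4,n=1: 4>1, c = 22+3 = 25
m=4,n=2: 4>2, c = 25+2 = 27
m=4,n=3: 4>3, c = 27+1 = 28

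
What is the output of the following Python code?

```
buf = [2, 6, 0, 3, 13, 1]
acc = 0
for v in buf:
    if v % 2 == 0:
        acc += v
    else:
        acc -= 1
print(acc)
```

5

v=2: even, acc = 0+2 = 2
v=6: even, acc = 2+6 = 8
v=0: even, acc = 8+0 = 8
v=3: not even, acc = 8-1 = 7
v=13: not even, acc = 7-1 = 6
v=1: not even, acc = 6-1 = 5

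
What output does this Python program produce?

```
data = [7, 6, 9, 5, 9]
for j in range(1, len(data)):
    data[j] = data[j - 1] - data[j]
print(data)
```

j=1: data[1] = 7-6 = 1 → [7, 1, 9, 5, 9]
j=2: data[2] = 1-9 = -8 → [7, 1, -8, 5, 9]
j=3: data[3] = (-8)-5 = -13 → [7, 1, -8, -13, 9]
j=4: data[4] = (-13)-9 = -22 → [7, 1, -8, -13, -22]

[7, 1, -8, -13, -22]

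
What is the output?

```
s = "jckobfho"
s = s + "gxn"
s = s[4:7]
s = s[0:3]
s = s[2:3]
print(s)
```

+ 'gxn' → 'jckobfhogxn'
slice [4:7] → 'bfh'
slice [0:3] → 'bfh'
slice [2:3] → 'h'

h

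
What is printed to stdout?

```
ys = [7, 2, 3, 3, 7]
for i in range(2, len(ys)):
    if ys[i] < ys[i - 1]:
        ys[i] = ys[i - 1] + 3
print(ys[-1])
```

7

i=2: 3>=2, unchanged → [7, 2, 3, 3, 7]
i=3: 3>=3, unchanged → [7, 2, 3, 3, 7]
i=4: 7>=3, unchanged → [7, 2, 3, 3, 7]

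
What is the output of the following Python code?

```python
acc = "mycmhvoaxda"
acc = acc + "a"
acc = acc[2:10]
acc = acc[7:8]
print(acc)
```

+ 'a' → 'mycmhvoaxdaa'
slice [2:10] → 'cmhvoaxd'
slice [7:8] → 'd'

d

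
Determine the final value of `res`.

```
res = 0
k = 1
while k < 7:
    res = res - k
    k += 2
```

k=1: res = 0-1 = -1
k=3: res = (-1)-3 = -4
k=5: res = (-4)-5 = -9

-9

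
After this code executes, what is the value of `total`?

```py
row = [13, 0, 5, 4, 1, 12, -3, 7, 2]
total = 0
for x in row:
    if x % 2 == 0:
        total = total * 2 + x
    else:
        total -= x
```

-218

x=13: not even, total = 0-13 = -13
x=0: even, total = (-13)*2+0 = -26
x=5: not even, total = (-26)-5 = -31
x=4: even, total = (-31)*2+4 = -58
x=1: not even, total = (-58)-1 = -59
x=12: even, total = (-59)*2+12 = -106
x=-3: not even, total = (-106)-(-3) = -103
x=7: not even, total = (-103)-7 = -110
x=2: even, total = (-110)*2+2 = -218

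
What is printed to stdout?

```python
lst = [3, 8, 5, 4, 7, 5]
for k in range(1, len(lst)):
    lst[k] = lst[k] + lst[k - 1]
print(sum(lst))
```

k=1: lst[1] = 8+3 = 11 → [3, 11, 5, 4, 7, 5]
k=2: lst[2] = 5+11 = 16 → [3, 11, 16, 4, 7, 5]
k=3: lst[3] = 4+16 = 20 → [3, 11, 16, 20, 7, 5]
k=4: lst[4] = 7+20 = 27 → [3, 11, 16, 20, 27, 5]
k=5: lst[5] = 5+27 = 32 → [3, 11, 16, 20, 27, 32]
sum = 109

109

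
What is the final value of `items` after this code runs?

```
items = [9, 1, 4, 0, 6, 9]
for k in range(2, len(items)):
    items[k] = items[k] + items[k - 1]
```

[9, 1, 5, 5, 11, 20]

k=2: items[2] = 4+1 = 5 → [9, 1, 5, 0, 6, 9]
k=3: items[3] = 0+5 = 5 → [9, 1, 5, 5, 6, 9]
k=4: items[4] = 6+5 = 11 → [9, 1, 5, 5, 11, 9]
k=5: items[5] = 9+11 = 20 → [9, 1, 5, 5, 11, 20]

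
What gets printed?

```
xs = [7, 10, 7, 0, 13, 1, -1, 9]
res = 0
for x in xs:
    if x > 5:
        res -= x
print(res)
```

-46

x=7: >5, res = 0-7 = -7
x=10: >5, res = (-7)-10 = -17
x=7: >5, res = (-17)-7 = -24
x=0: not >5
x=13: >5, res = (-24)-13 = -37
x=1: not >5
x=-1: not >5
x=9: >5, res = (-37)-9 = -46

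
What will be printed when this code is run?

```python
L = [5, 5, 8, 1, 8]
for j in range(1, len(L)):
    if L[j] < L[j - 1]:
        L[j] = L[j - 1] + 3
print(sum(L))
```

j=1: 5>=5, unchanged → [5, 5, 8, 1, 8]
j=2: 8>=5, unchanged → [5, 5, 8, 1, 8]
j=3: 1<8, L[3] = 8+3 = 11 → [5, 5, 8, 11, 8]
j=4: 8<11, L[4] = 11+3 = 14 → [5, 5, 8, 11, 14]
sum = 43

43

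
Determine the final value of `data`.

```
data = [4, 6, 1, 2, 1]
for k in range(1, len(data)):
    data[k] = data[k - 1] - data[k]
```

k=1: data[1] = 4-6 = -2 → [4, -2, 1, 2, 1]
k=2: data[2] = (-2)-1 = -3 → [4, -2, -3, 2, 1]
k=3: data[3] = (-3)-2 = -5 → [4, -2, -3, -5, 1]
k=4: data[4] = (-5)-1 = -6 → [4, -2, -3, -5, -6]

[4, -2, -3, -5, -6]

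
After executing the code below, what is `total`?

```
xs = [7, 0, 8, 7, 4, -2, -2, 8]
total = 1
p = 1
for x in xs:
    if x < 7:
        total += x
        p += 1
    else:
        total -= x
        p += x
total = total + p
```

x=7: not <7, total = 1-7 = -6; p=8
x=0: <7, total = (-6)+0 = -6; p=9
x=8: not <7, total = (-6)-8 = -14; p=17
x=7: not <7, total = (-14)-7 = -21; p=24
x=4: <7, total = (-21)+4 = -17; p=25
x=-2: <7, total = (-17)+(-2) = -19; p=26
x=-2: <7, total = (-19)+(-2) = -21; p=27
x=8: not <7, total = (-21)-8 = -29; p=35
total+p = (-29)+35 = 6

6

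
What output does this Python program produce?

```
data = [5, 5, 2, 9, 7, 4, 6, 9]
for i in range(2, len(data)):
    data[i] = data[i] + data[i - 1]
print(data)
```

[5, 5, 7, 16, 23, 27, 33, 42]

i=2: data[2] = 2+5 = 7 → [5, 5, 7, 9, 7, 4, 6, 9]
i=3: data[3] = 9+7 = 16 → [5, 5, 7, 16, 7, 4, 6, 9]
i=4: data[4] = 7+16 = 23 → [5, 5, 7, 16, 23, 4, 6, 9]
i=5: data[5] = 4+23 = 27 → [5, 5, 7, 16, 23, 27, 6, 9]
i=6: data[6] = 6+27 = 33 → [5, 5, 7, 16, 23, 27, 33, 9]
i=7: data[7] = 9+33 = 42 → [5, 5, 7, 16, 23, 27, 33, 42]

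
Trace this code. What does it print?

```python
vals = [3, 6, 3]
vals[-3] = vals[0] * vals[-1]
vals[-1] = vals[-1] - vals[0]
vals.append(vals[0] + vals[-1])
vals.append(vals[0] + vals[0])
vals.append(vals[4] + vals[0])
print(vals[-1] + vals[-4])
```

21

vals[-3] = vals[0]*vals[-1] = 3*3 = 9 → [9, 6, 3]
vals[-1] = vals[-1]-vals[0] = 3-9 = -6 → [9, 6, -6]
append vals[0]+vals[-1] = 9+(-6) = 3 → [9, 6, -6, 3]
append vals[0]+vals[0] = 9+9 = 18 → [9, 6, -6, 3, 18]
append vals[4]+vals[0] = 18+9 = 27 → [9, 6, -6, 3, 18, 27]
vals[-1]+vals[-4] = 27+(-6) = 21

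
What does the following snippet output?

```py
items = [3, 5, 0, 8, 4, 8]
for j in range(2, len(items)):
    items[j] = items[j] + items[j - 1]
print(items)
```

[3, 5, 5, 13, 17, 25]

j=2: items[2] = 0+5 = 5 → [3, 5, 5, 8, 4, 8]
j=3: items[3] = 8+5 = 13 → [3, 5, 5, 13, 4, 8]
j=4: items[4] = 4+13 = 17 → [3, 5, 5, 13, 17, 8]
j=5: items[5] = 8+17 = 25 → [3, 5, 5, 13, 17, 25]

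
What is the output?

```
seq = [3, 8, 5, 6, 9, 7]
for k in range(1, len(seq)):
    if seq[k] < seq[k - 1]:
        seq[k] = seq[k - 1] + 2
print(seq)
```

k=1: 8>=3, unchanged → [3, 8, 5, 6, 9, 7]
k=2: 5<8, seq[2] = 8+2 = 10 → [3, 8, 10, 6, 9, 7]
k=3: 6<10, seq[3] = 10+2 = 12 → [3, 8, 10, 12, 9, 7]
k=4: 9<12, seq[4] = 12+2 = 14 → [3, 8, 10, 12, 14, 7]
k=5: 7<14, seq[5] = 14+2 = 16 → [3, 8, 10, 12, 14, 16]

[3, 8, 10, 12, 14, 16]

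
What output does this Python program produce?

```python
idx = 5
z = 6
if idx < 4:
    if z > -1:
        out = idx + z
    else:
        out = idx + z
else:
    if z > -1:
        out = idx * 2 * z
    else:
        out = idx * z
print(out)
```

60

idx=5, z=6
idx < 4 is False; z > -1 is True
→ out = idx * 2 * z = 60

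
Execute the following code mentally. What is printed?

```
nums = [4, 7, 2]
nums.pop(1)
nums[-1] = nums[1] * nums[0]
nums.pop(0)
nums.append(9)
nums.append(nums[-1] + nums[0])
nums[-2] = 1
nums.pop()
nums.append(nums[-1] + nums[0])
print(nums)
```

[8, 1, 9]

pop(1) removes 7 → [4, 2]
nums[-1] = nums[1]*nums[0] = 2*4 = 8 → [4, 8]
pop(0) removes 4 → [8]
append 9 → [8, 9]
append nums[-1]+nums[0] = 9+8 = 17 → [8, 9, 17]
nums[-2] = 1 → [8, 1, 17]
pop() removes 17 → [8, 1]
append nums[-1]+nums[0] = 1+8 = 9 → [8, 1, 9]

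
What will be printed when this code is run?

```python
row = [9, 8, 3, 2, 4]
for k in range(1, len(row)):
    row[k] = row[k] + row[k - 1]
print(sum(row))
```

k=1: row[1] = 8+9 = 17 → [9, 17, 3, 2, 4]
k=2: row[2] = 3+17 = 20 → [9, 17, 20, 2, 4]
k=3: row[3] = 2+20 = 22 → [9, 17, 20, 22, 4]
k=4: row[4] = 4+22 = 26 → [9, 17, 20, 22, 26]
sum = 94

94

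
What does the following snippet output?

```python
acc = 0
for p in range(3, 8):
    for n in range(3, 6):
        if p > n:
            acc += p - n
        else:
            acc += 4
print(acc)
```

43

p=3,n=3: not 3>3, acc = 0+4 = 4
p=3,n=4: not 3>4, acc = 4+4 = 8
p=3,n=5: not 3>5, acc = 8+4 = 12
p=4,n=3: 4>3, acc = 12+1 = 13
p=4,n=4: not 4>4, acc = 13+4 = 17
p=4,n=5: not 4>5, acc = 17+4 = 21
p=5,n=3: 5>3, acc = 21+2 = 23
p=5,n=4: 5>4, acc = 23+1 = 24
p=5,n=5: not 5>5, acc = 24+4 = 28
p=6,n=3: 6>3, acc = 28+3 = 31
p=6,n=4: 6>4, acc = 31+2 = 33
p=6,n=5: 6>5, acc = 33+1 = 34
p=7,n=3: 7>3, acc = 34+4 = 38
p=7,n=4: 7>4, acc = 38+3 = 41
p=7,n=5: 7>5, acc = 41+2 = 43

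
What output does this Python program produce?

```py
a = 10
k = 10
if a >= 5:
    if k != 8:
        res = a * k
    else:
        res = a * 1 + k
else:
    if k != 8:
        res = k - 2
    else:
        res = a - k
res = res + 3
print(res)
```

a=10, k=10
a >= 5 is True; k != 8 is True
→ res = a * k = 100
res = 100+3 = 103

103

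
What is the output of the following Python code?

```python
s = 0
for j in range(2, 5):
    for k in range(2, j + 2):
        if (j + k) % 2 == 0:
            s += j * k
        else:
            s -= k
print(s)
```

j=2,k=2: even sum, s = 0+4 = 4
j=2,k=3: odd sum, s = 4-3 = 1
j=3,k=2: odd sum, s = 1-2 = -1
j=3,k=3: even sum, s = (-1)+9 = 8
j=3,k=4: odd sum, s = 8-4 = 4
j=4,k=2: even sum, s = 4+8 = 12
j=4,k=3: odd sum, s = 12-3 = 9
j=4,k=4: even sum, s = 9+16 = 25
j=4,k=5: odd sum, s = 25-5 = 20

20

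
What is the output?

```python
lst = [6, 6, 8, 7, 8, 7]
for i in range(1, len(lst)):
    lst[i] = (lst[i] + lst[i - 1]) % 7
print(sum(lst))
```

23

i=1: lst[1] = (6+6)%7 = 5 → [6, 5, 8, 7, 8, 7]
i=2: lst[2] = (8+5)%7 = 6 → [6, 5, 6, 7, 8, 7]
i=3: lst[3] = (7+6)%7 = 6 → [6, 5, 6, 6, 8, 7]
i=4: lst[4] = (8+6)%7 = 0 → [6, 5, 6, 6, 0, 7]
i=5: lst[5] = (7+0)%7 = 0 → [6, 5, 6, 6, 0, 0]
sum = 23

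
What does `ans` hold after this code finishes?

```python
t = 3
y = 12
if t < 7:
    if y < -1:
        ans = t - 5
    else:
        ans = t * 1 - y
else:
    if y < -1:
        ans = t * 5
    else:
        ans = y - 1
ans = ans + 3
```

t=3, y=12
t < 7 is True; y < -1 is False
→ ans = t * 1 - y = -9
ans = (-9)+3 = -6

-6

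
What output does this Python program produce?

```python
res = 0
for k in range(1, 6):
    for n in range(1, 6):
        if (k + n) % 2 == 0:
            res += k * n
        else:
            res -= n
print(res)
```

81

k=1,n=1: even sum, res = 0+1 = 1
k=1,n=2: odd sum, res = 1-2 = -1
k=1,n=3: even sum, res = (-1)+3 = 2
k=1,n=4: odd sum, res = 2-4 = -2
k=1,n=5: even sum, res = (-2)+5 = 3
k=2,n=1: odd sum, res = 3-1 = 2
k=2,n=2: even sum, res = 2+4 = 6
k=2,n=3: odd sum, res = 6-3 = 3
k=2,n=4: even sum, res = 3+8 = 11
k=2,n=5: odd sum, res = 11-5 = 6
k=3,n=1: even sum, res = 6+3 = 9
k=3,n=2: odd sum, res = 9-2 = 7
k=3,n=3: even sum, res = 7+9 = 16
k=3,n=4: odd sum, res = 16-4 = 12
k=3,n=5: even sum, res = 12+15 = 27
k=4,n=1: odd sum, res = 27-1 = 26
k=4,n=2: even sum, res = 26+8 = 34
k=4,n=3: odd sum, res = 34-3 = 31
k=4,n=4: even sum, res = 31+16 = 47
k=4,n=5: odd sum, res = 47-5 = 42
k=5,n=1: even sum, res = 42+5 = 47
k=5,n=2: odd sum, res = 47-2 = 45
k=5,n=3: even sum, res = 45+15 = 60
k=5,n=4: odd sum, res = 60-4 = 56
k=5,n=5: even sum, res = 56+25 = 81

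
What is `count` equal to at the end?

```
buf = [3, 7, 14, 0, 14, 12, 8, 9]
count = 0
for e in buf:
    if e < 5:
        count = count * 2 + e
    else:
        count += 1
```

14

e=3: <5, count = 0*2+3 = 3
e=7: not <5, count = 3+1 = 4
e=14: not <5, count = 4+1 = 5
e=0: <5, count = 5*2+0 = 10
e=14: not <5, count = 10+1 = 11
e=12: not <5, count = 11+1 = 12
e=8: not <5, count = 12+1 = 13
e=9: not <5, count = 13+1 = 14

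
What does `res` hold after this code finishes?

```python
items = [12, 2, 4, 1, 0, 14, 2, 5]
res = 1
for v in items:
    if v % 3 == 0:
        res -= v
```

-11

v=12: %3==0, res = 1-12 = -11
v=2: not %3==0
v=4: not %3==0
v=1: not %3==0
v=0: %3==0, res = (-11)-0 = -11
v=14: not %3==0
v=2: not %3==0
v=5: not %3==0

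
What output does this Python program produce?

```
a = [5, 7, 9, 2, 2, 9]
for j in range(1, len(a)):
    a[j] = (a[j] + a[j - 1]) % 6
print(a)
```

[5, 0, 3, 5, 1, 4]

j=1: a[1] = (7+5)%6 = 0 → [5, 0, 9, 2, 2, 9]
j=2: a[2] = (9+0)%6 = 3 → [5, 0, 3, 2, 2, 9]
j=3: a[3] = (2+3)%6 = 5 → [5, 0, 3, 5, 2, 9]
j=4: a[4] = (2+5)%6 = 1 → [5, 0, 3, 5, 1, 9]
j=5: a[5] = (9+1)%6 = 4 → [5, 0, 3, 5, 1, 4]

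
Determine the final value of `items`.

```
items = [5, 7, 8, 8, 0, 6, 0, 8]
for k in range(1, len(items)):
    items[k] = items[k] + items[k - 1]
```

[5, 12, 20, 28, 28, 34, 34, 42]

k=1: items[1] = 7+5 = 12 → [5, 12, 8, 8, 0, 6, 0, 8]
k=2: items[2] = 8+12 = 20 → [5, 12, 20, 8, 0, 6, 0, 8]
k=3: items[3] = 8+20 = 28 → [5, 12, 20, 28, 0, 6, 0, 8]
k=4: items[4] = 0+28 = 28 → [5, 12, 20, 28, 28, 6, 0, 8]
k=5: items[5] = 6+28 = 34 → [5, 12, 20, 28, 28, 34, 0, 8]
k=6: items[6] = 0+34 = 34 → [5, 12, 20, 28, 28, 34, 34, 8]
k=7: items[7] = 8+34 = 42 → [5, 12, 20, 28, 28, 34, 34, 42]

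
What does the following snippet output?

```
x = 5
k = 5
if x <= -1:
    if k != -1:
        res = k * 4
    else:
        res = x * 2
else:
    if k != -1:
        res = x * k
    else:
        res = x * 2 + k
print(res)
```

x=5, k=5
x <= -1 is False; k != -1 is True
→ res = x * k = 25

25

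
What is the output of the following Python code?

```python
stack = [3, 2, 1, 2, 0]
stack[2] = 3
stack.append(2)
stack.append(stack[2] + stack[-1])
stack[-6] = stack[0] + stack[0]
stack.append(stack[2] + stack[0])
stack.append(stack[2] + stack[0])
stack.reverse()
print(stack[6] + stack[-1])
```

6

stack[2] = 3 → [3, 2, 3, 2, 0]
append 2 → [3, 2, 3, 2, 0, 2]
append stack[2]+stack[-1] = 3+2 = 5 → [3, 2, 3, 2, 0, 2, 5]
stack[-6] = stack[0]+stack[0] = 3+3 = 6 → [3, 6, 3, 2, 0, 2, 5]
append stack[2]+stack[0] = 3+3 = 6 → [3, 6, 3, 2, 0, 2, 5, 6]
append stack[2]+stack[0] = 3+3 = 6 → [3, 6, 3, 2, 0, 2, 5, 6, 6]
reverse → [6, 6, 5, 2, 0, 2, 3, 6, 3]
stack[6]+stack[-1] = 3+3 = 6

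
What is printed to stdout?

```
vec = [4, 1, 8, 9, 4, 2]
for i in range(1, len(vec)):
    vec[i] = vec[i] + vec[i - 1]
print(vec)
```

[4, 5, 13, 22, 26, 28]

i=1: vec[1] = 1+4 = 5 → [4, 5, 8, 9, 4, 2]
i=2: vec[2] = 8+5 = 13 → [4, 5, 13, 9, 4, 2]
i=3: vec[3] = 9+13 = 22 → [4, 5, 13, 22, 4, 2]
i=4: vec[4] = 4+22 = 26 → [4, 5, 13, 22, 26, 2]
i=5: vec[5] = 2+26 = 28 → [4, 5, 13, 22, 26, 28]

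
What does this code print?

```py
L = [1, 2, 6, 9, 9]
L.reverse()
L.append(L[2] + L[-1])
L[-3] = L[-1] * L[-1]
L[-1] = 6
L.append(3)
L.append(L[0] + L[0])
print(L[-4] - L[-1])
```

reverse → [9, 9, 6, 2, 1]
append L[2]+L[-1] = 6+1 = 7 → [9, 9, 6, 2, 1, 7]
L[-3] = L[-1]*L[-1] = 7*7 = 49 → [9, 9, 6, 49, 1, 7]
L[-1] = 6 → [9, 9, 6, 49, 1, 6]
append 3 → [9, 9, 6, 49, 1, 6, 3]
append L[0]+L[0] = 9+9 = 18 → [9, 9, 6, 49, 1, 6, 3, 18]
L[-4]-L[-1] = 1-18 = -17

-17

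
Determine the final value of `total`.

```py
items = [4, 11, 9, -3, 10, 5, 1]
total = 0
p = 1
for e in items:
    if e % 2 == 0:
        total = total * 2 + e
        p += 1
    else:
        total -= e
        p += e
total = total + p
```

e=4: even, total = 0*2+4 = 4; p=2
e=11: not even, total = 4-11 = -7; p=13
e=9: not even, total = (-7)-9 = -16; p=22
e=-3: not even, total = (-16)-(-3) = -13; p=19
e=10: even, total = (-13)*2+10 = -16; p=20
e=5: not even, total = (-16)-5 = -21; p=25
e=1: not even, total = (-21)-1 = -22; p=26
total+p = (-22)+26 = 4

4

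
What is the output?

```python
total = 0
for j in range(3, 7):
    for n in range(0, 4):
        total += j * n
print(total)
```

j=3,n=0: total = 0+0 = 0
j=3,n=1: total = 0+3 = 3
j=3,n=2: total = 3+6 = 9
j=3,n=3: total = 9+9 = 18
j=4,n=0: total = 18+0 = 18
j=4,n=1: total = 18+4 = 22
j=4,n=2: total = 22+8 = 30
j=4,n=3: total = 30+12 = 42
j=5,n=0: total = 42+0 = 42
j=5,n=1: total = 42+5 = 47
j=5,n=2: total = 47+10 = 57
j=5,n=3: total = 57+15 = 72
j=6,n=0: total = 72+0 = 72
j=6,n=1: total = 72+6 = 78
j=6,n=2: total = 78+12 = 90
j=6,n=3: total = 90+18 = 108

108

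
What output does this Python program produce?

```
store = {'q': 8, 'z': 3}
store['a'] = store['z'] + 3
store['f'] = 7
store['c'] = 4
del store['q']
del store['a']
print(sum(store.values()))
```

14

store['a'] = store['z']+3 = 6 → {'q': 8, 'z': 3, 'a': 6}
store['f'] = 7 → {'q': 8, 'z': 3, 'a': 6, 'f': 7}
store['c'] = 4 → {'q': 8, 'z': 3, 'a': 6, 'f': 7, 'c': 4}
del 'q' → {'z': 3, 'a': 6, 'f': 7, 'c': 4}
del 'a' → {'z': 3, 'f': 7, 'c': 4}
sum of values = 14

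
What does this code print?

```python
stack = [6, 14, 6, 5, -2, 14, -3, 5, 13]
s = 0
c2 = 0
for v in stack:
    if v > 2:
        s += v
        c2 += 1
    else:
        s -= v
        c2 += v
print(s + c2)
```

v=6: >2, s = 0+6 = 6; c2=1
v=14: >2, s = 6+14 = 20; c2=2
v=6: >2, s = 20+6 = 26; c2=3
v=5: >2, s = 26+5 = 31; c2=4
v=-2: not >2, s = 31-(-2) = 33; c2=2
v=14: >2, s = 33+14 = 47; c2=3
v=-3: not >2, s = 47-(-3) = 50; c2=0
v=5: >2, s = 50+5 = 55; c2=1
v=13: >2, s = 55+13 = 68; c2=2
s+c2 = 68+2 = 70

70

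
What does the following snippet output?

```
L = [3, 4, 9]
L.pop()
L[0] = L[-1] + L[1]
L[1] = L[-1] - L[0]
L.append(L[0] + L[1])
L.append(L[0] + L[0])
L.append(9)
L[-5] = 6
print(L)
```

pop() removes 9 → [3, 4]
L[0] = L[-1]+L[1] = 4+4 = 8 → [8, 4]
L[1] = L[-1]-L[0] = 4-8 = -4 → [8, -4]
append L[0]+L[1] = 8+(-4) = 4 → [8, -4, 4]
append L[0]+L[0] = 8+8 = 16 → [8, -4, 4, 16]
append 9 → [8, -4, 4, 16, 9]
L[-5] = 6 → [6, -4, 4, 16, 9]

[6, -4, 4, 16, 9]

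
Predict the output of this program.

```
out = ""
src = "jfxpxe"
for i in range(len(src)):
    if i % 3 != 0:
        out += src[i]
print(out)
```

i=0: skip
i=1: add 'f' → 'f'
i=2: add 'x' → 'fx'
i=3: skip
i=4: add 'x' → 'fxx'
i=5: add 'e' → 'fxxe'

fxxe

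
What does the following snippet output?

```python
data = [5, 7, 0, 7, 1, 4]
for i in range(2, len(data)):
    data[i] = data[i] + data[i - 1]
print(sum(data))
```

67

i=2: data[2] = 0+7 = 7 → [5, 7, 7, 7, 1, 4]
i=3: data[3] = 7+7 = 14 → [5, 7, 7, 14, 1, 4]
i=4: data[4] = 1+14 = 15 → [5, 7, 7, 14, 15, 4]
i=5: data[5] = 4+15 = 19 → [5, 7, 7, 14, 15, 19]
sum = 67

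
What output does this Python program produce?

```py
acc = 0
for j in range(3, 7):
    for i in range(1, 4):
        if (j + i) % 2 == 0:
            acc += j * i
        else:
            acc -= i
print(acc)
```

j=3,i=1: even sum, acc = 0+3 = 3
j=3,i=2: odd sum, acc = 3-2 = 1
j=3,i=3: even sum, acc = 1+9 = 10
j=4,i=1: odd sum, acc = 10-1 = 9
j=4,i=2: even sum, acc = 9+8 = 17
j=4,i=3: odd sum, acc = 17-3 = 14
j=5,i=1: even sum, acc = 14+5 = 19
j=5,i=2: odd sum, acc = 19-2 = 17
j=5,i=3: even sum, acc = 17+15 = 32
j=6,i=1: odd sum, acc = 32-1 = 31
j=6,i=2: even sum, acc = 31+12 = 43
j=6,i=3: odd sum, acc = 43-3 = 40

40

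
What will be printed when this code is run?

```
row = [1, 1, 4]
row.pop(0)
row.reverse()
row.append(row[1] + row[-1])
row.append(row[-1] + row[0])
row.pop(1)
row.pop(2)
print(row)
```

[4, 2]

pop(0) removes 1 → [1, 4]
reverse → [4, 1]
append row[1]+row[-1] = 1+1 = 2 → [4, 1, 2]
append row[-1]+row[0] = 2+4 = 6 → [4, 1, 2, 6]
pop(1) removes 1 → [4, 2, 6]
pop(2) removes 6 → [4, 2]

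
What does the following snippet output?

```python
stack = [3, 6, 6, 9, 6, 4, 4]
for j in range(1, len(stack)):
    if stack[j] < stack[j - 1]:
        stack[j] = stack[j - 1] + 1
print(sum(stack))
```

j=1: 6>=3, unchanged → [3, 6, 6, 9, 6, 4, 4]
j=2: 6>=6, unchanged → [3, 6, 6, 9, 6, 4, 4]
j=3: 9>=6, unchanged → [3, 6, 6, 9, 6, 4, 4]
j=4: 6<9, stack[4] = 9+1 = 10 → [3, 6, 6, 9, 10, 4, 4]
j=5: 4<10, stack[5] = 10+1 = 11 → [3, 6, 6, 9, 10, 11, 4]
j=6: 4<11, stack[6] = 11+1 = 12 → [3, 6, 6, 9, 10, 11, 12]
sum = 57

57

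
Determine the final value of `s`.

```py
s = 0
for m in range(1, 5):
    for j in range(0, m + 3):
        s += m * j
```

155

m=1,j=0: s = 0+0 = 0
m=1,j=1: s = 0+1 = 1
m=1,j=2: s = 1+2 = 3
m=1,j=3: s = 3+3 = 6
m=2,j=0: s = 6+0 = 6
m=2,j=1: s = 6+2 = 8
m=2,j=2: s = 8+4 = 12
m=2,j=3: s = 12+6 = 18
m=2,j=4: s = 18+8 = 26
m=3,j=0: s = 26+0 = 26
m=3,j=1: s = 26+3 = 29
m=3,j=2: s = 29+6 = 35
m=3,j=3: s = 35+9 = 44
m=3,j=4: s = 44+12 = 56
m=3,j=5: s = 56+15 = 71
m=4,j=0: s = 71+0 = 71
m=4,j=1: s = 71+4 = 75
m=4,j=2: s = 75+8 = 83
m=4,j=3: s = 83+12 = 95
m=4,j=4: s = 95+16 = 111
m=4,j=5: s = 111+20 = 131
m=4,j=6: s = 131+24 = 155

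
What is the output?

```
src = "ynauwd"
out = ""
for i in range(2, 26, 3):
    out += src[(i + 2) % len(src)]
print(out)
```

wnwnwnwn

i=2: add src[4]='w' → 'w'
i=5: add src[1]='n' → 'wn'
i=8: add src[4]='w' → 'wnw'
i=11: add src[1]='n' → 'wnwn'
i=14: add src[4]='w' → 'wnwnw'
i=17: add src[1]='n' → 'wnwnwn'
i=20: add src[4]='w' → 'wnwnwnw'
i=23: add src[1]='n' → 'wnwnwnwn'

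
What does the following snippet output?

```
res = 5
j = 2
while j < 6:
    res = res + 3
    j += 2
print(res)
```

11

j=2: res = 5+3 = 8
j=4: res = 8+3 = 11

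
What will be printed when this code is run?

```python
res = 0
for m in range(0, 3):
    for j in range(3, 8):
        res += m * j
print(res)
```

75

m=0,j=3: res = 0+0 = 0
m=0,j=4: res = 0+0 = 0
m=0,j=5: res = 0+0 = 0
m=0,j=6: res = 0+0 = 0
m=0,j=7: res = 0+0 = 0
m=1,j=3: res = 0+3 = 3
m=1,j=4: res = 3+4 = 7
m=1,j=5: res = 7+5 = 12
m=1,j=6: res = 12+6 = 18
m=1,j=7: res = 18+7 = 25
m=2,j=3: res = 25+6 = 31
m=2,j=4: res = 31+8 = 39
m=2,j=5: res = 39+10 = 49
m=2,j=6: res = 49+12 = 61
m=2,j=7: res = 61+14 = 75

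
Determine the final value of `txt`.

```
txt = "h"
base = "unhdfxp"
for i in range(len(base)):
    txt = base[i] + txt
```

i=0: prepend 'u' → 'uh'
i=1: prepend 'n' → 'nuh'
i=2: prepend 'h' → 'hnuh'
i=3: prepend 'd' → 'dhnuh'
i=4: prepend 'f' → 'fdhnuh'
i=5: prepend 'x' → 'xfdhnuh'
i=6: prepend 'p' → 'pxfdhnuh'

'pxfdhnuh'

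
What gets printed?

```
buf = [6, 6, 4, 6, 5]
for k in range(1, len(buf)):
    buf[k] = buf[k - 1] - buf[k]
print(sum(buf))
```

k=1: buf[1] = 6-6 = 0 → [6, 0, 4, 6, 5]
k=2: buf[2] = 0-4 = -4 → [6, 0, -4, 6, 5]
k=3: buf[3] = (-4)-6 = -10 → [6, 0, -4, -10, 5]
k=4: buf[4] = (-10)-5 = -15 → [6, 0, -4, -10, -15]
sum = -23

-23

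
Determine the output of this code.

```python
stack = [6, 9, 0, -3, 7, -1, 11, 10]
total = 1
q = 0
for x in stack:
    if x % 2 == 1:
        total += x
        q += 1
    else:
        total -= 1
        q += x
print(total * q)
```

441

x=6: not odd, total = 1-1 = 0; q=6
x=9: odd, total = 0+9 = 9; q=7
x=0: not odd, total = 9-1 = 8; q=7
x=-3: odd, total = 8+(-3) = 5; q=8
x=7: odd, total = 5+7 = 12; q=9
x=-1: odd, total = 12+(-1) = 11; q=10
x=11: odd, total = 11+11 = 22; q=11
x=10: not odd, total = 22-1 = 21; q=21
total*q = 21*21 = 441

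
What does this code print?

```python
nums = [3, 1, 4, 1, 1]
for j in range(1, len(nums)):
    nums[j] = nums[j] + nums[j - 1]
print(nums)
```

[3, 4, 8, 9, 10]

j=1: nums[1] = 1+3 = 4 → [3, 4, 4, 1, 1]
j=2: nums[2] = 4+4 = 8 → [3, 4, 8, 1, 1]
j=3: nums[3] = 1+8 = 9 → [3, 4, 8, 9, 1]
j=4: nums[4] = 1+9 = 10 → [3, 4, 8, 9, 10]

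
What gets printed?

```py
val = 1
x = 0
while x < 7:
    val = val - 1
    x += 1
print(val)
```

-6

x=0: val = 1-1 = 0
x=1: val = 0-1 = -1
x=2: val = (-1)-1 = -2
x=3: val = (-2)-1 = -3
x=4: val = (-3)-1 = -4
x=5: val = (-4)-1 = -5
x=6: val = (-5)-1 = -6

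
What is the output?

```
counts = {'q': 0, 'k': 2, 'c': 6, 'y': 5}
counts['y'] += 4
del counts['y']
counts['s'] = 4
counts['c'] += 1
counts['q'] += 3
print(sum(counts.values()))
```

16

counts['y'] = 5+4 = 9 → {'q': 0, 'k': 2, 'c': 6, 'y': 9}
del 'y' → {'q': 0, 'k': 2, 'c': 6}
counts['s'] = 4 → {'q': 0, 'k': 2, 'c': 6, 's': 4}
counts['c'] = 6+1 = 7 → {'q': 0, 'k': 2, 'c': 7, 's': 4}
counts['q'] = 0+3 = 3 → {'q': 3, 'k': 2, 'c': 7, 's': 4}
sum of values = 16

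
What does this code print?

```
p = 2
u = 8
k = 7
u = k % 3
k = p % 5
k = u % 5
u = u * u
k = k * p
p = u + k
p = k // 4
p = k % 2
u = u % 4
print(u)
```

1

u = 7%3 = 1
k = 2%5 = 2
k = 1%5 = 1
u = 1*1 = 1
k = 1*2 = 2
p = 1+2 = 3
p = 2//4 = 0
p = 2%2 = 0
u = 1%4 = 1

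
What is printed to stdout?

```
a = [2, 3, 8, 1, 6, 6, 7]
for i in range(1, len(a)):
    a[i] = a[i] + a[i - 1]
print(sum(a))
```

i=1: a[1] = 3+2 = 5 → [2, 5, 8, 1, 6, 6, 7]
i=2: a[2] = 8+5 = 13 → [2, 5, 13, 1, 6, 6, 7]
i=3: a[3] = 1+13 = 14 → [2, 5, 13, 14, 6, 6, 7]
i=4: a[4] = 6+14 = 20 → [2, 5, 13, 14, 20, 6, 7]
i=5: a[5] = 6+20 = 26 → [2, 5, 13, 14, 20, 26, 7]
i=6: a[6] = 7+26 = 33 → [2, 5, 13, 14, 20, 26, 33]
sum = 113

113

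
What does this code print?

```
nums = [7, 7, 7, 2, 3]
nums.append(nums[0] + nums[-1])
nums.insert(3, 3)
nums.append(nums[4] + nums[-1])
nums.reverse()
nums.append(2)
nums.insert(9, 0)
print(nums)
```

append nums[0]+nums[-1] = 7+3 = 10 → [7, 7, 7, 2, 3, 10]
insert 3 at 3 → [7, 7, 7, 3, 2, 3, 10]
append nums[4]+nums[-1] = 2+10 = 12 → [7, 7, 7, 3, 2, 3, 10, 12]
reverse → [12, 10, 3, 2, 3, 7, 7, 7]
append 2 → [12, 10, 3, 2, 3, 7, 7, 7, 2]
insert 0 at 9 → [12, 10, 3, 2, 3, 7, 7, 7, 2, 0]

[12, 10, 3, 2, 3, 7, 7, 7, 2, 0]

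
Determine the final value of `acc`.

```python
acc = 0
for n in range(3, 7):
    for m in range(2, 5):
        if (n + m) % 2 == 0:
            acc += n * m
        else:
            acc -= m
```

66

n=3,m=2: odd sum, acc = 0-2 = -2
n=3,m=3: even sum, acc = (-2)+9 = 7
n=3,m=4: odd sum, acc = 7-4 = 3
n=4,m=2: even sum, acc = 3+8 = 11
n=4,m=3: odd sum, acc = 11-3 = 8
n=4,m=4: even sum, acc = 8+16 = 24
n=5,m=2: odd sum, acc = 24-2 = 22
n=5,m=3: even sum, acc = 22+15 = 37
n=5,m=4: odd sum, acc = 37-4 = 33
n=6,m=2: even sum, acc = 33+12 = 45
n=6,m=3: odd sum, acc = 45-3 = 42
n=6,m=4: even sum, acc = 42+24 = 66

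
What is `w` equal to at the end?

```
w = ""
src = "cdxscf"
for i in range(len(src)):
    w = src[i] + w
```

i=0: prepend 'c' → 'c'
i=1: prepend 'd' → 'dc'
i=2: prepend 'x' → 'xdc'
i=3: prepend 's' → 'sxdc'
i=4: prepend 'c' → 'csxdc'
i=5: prepend 'f' → 'fcsxdc'

'fcsxdc'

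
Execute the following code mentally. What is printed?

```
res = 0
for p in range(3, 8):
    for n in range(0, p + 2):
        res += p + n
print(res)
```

p=3,n=0: res = 0+3 = 3
p=3,n=1: res = 3+4 = 7
p=3,n=2: res = 7+5 = 12
p=3,n=3: res = 12+6 = 18
p=3,n=4: res = 18+7 = 25
p=4,n=0: res = 25+4 = 29
p=4,n=1: res = 29+5 = 34
p=4,n=2: res = 34+6 = 40
p=4,n=3: res = 40+7 = 47
p=4,n=4: res = 47+8 = 55
p=4,n=5: res = 55+9 = 64
p=5,n=0: res = 64+5 = 69
p=5,n=1: res = 69+6 = 75
p=5,n=2: res = 75+7 = 82
p=5,n=3: res = 82+8 = 90
p=5,n=4: res = 90+9 = 99
p=5,n=5: res = 99+10 = 109
p=5,n=6: res = 109+11 = 120
p=6,n=0: res = 120+6 = 126
p=6,n=1: res = 126+7 = 133
p=6,n=2: res = 133+8 = 141
p=6,n=3: res = 141+9 = 150
p=6,n=4: res = 150+10 = 160
p=6,n=5: res = 160+11 = 171
p=6,n=6: res = 171+12 = 183
p=6,n=7: res = 183+13 = 196
p=7,n=0: res = 196+7 = 203
p=7,n=1: res = 203+8 = 211
p=7,n=2: res = 211+9 = 220
p=7,n=3: res = 220+10 = 230
p=7,n=4: res = 230+11 = 241
p=7,n=5: res = 241+12 = 253
p=7,n=6: res = 253+13 = 266
p=7,n=7: res = 266+14 = 280
p=7,n=8: res = 280+15 = 295

295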